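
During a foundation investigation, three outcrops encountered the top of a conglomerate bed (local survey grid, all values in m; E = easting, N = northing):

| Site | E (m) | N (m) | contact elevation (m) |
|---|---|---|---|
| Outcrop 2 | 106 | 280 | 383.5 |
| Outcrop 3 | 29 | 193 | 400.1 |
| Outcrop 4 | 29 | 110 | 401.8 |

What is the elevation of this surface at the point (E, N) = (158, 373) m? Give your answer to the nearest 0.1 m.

371.6 m

Let the plane be z = a·E + b·N + c.
Outcrop 3−Outcrop 2: −77a − 87b = 16.6;  Outcrop 4−Outcrop 2: −77a − 170b = 18.3.
Solving gives a = −0.19244, b = −0.02048.
Then c = 383.5 − a·106 − b·280 = 409.63.
At (158, 373): z = −30.4 − 7.6 + 409.63 = 371.6 m.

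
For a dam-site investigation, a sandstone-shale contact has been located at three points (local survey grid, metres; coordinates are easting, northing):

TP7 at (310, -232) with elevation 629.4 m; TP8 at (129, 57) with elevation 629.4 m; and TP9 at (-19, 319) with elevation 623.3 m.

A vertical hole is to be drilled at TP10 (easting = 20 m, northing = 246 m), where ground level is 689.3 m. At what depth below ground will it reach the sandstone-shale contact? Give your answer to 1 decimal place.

63.5 m

Let the plane be z = a·easting + b·northing + c.
TP8−TP7: −181a + 289b = 0;  TP9−TP7: −329a + 551b = −6.1.
Solving gives a = −0.37912, b = −0.23744.
Then c = 629.4 − a·310 − b·-232 = 691.84.
At (20, 246): z_contact = −7.58 − 58.41 + 691.84 = 625.85 m.
Depth below ground = 689.3 − 625.85 = 63.5 m.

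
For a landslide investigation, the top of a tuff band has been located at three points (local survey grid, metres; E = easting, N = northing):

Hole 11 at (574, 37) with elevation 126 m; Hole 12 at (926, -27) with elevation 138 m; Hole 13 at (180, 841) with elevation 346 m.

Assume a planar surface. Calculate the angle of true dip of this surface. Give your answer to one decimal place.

Two edge vectors: Hole 11→Hole 12 = (352, -64, 12), Hole 11→Hole 13 = (-394, 804, 220).
Normal n = (Hole 11→Hole 12) × (Hole 11→Hole 13) = (-23728, -82168, 257792).
So ∂z/∂E = −n_x/n_z = 0.09204 and ∂z/∂N = −n_y/n_z = 0.31874.
Gradient magnitude |∇z| = √(a² + b²) = √(0.00847 + 0.10159) = 0.33176.
True dip = arctan(0.33176) = 18.4°, dipping toward SSW (azimuth ≈ 196°).

18.4°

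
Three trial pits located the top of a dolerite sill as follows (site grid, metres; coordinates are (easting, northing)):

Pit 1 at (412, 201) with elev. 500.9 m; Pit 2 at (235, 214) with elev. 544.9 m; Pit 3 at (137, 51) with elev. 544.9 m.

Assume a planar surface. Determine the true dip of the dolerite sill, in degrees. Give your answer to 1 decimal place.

15.5°

Two edge vectors: Pit 1→Pit 2 = (-177, 13, 44), Pit 1→Pit 3 = (-275, -150, 44).
Normal n = (Pit 1→Pit 2) × (Pit 1→Pit 3) = (7172, -4312, 30125).
So ∂z/∂E = −n_x/n_z = −0.23807 and ∂z/∂N = −n_y/n_z = 0.14314.
Gradient magnitude |∇z| = √(a² + b²) = √(0.05668 + 0.02049) = 0.27779.
True dip = arctan(0.27779) = 15.5°, dipping toward ESE (azimuth ≈ 121°).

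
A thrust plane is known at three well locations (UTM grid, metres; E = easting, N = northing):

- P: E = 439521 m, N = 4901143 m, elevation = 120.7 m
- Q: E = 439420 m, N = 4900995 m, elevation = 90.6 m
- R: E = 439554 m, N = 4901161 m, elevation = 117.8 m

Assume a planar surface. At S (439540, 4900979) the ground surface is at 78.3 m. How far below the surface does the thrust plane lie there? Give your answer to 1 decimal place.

Two edge vectors: P→Q = (-101, -148, -30.1), P→R = (33, 18, -2.9).
Normal n = (P→Q) × (P→R) = (971, -1286.2, 3066).
So ∂z/∂E = −n_x/n_z = −0.316699282 and ∂z/∂N = −n_y/n_z = 0.419504240.
Intercept c from P: 120.7 + 139195.99 − 2056050.27 = −1916733.58.
At (439540, 4900979): z_contact = −139202.00 + 2055981.47 − 1916733.58 = 45.88 m.
Depth below ground = 78.3 − 45.88 = 32.4 m.

32.4 m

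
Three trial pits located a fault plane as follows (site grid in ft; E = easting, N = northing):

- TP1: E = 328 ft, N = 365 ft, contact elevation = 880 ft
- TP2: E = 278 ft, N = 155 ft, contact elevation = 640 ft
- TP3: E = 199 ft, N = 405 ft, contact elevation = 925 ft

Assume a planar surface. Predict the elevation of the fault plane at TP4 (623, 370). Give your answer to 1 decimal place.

887.2 ft

Two edge vectors: TP1→TP2 = (-50, -210, -240), TP1→TP3 = (-129, 40, 45).
Normal n = (TP1→TP2) × (TP1→TP3) = (150, 33210, -29090).
So ∂z/∂E = −n_x/n_z = 0.00516 and ∂z/∂N = −n_y/n_z = 1.14163.
Intercept c from TP1: 880 − 1.69 − 416.69 = 461.61.
At (623, 370): z = 3.2 + 422.4 + 461.61 = 887.2 ft.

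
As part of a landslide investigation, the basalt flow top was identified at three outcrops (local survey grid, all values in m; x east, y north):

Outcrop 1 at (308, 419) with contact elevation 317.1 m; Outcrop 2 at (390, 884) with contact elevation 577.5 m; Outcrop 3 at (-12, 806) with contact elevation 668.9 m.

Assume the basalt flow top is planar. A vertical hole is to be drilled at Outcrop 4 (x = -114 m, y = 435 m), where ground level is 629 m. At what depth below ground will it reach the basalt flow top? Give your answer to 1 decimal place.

Two edge vectors: Outcrop 1→Outcrop 2 = (82, 465, 260.4), Outcrop 1→Outcrop 3 = (-320, 387, 351.8).
Normal n = (Outcrop 1→Outcrop 2) × (Outcrop 1→Outcrop 3) = (62812.2, -112175.6, 180534).
So ∂z/∂x = −n_x/n_z = −0.34792 and ∂z/∂y = −n_y/n_z = 0.62135.
Intercept c from Outcrop 1: 317.1 + 107.16 − 260.35 = 163.91.
At (-114, 435): z_contact = 39.66 + 270.29 + 163.91 = 473.87 m.
Depth below ground = 629 − 473.87 = 155.1 m.

155.1 m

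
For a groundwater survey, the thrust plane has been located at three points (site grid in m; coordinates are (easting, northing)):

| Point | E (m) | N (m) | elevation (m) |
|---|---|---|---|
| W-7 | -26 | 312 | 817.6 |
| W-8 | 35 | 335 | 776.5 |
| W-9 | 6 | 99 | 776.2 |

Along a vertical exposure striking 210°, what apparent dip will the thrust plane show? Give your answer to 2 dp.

Two edge vectors: W-7→W-8 = (61, 23, -41.1), W-7→W-9 = (32, -213, -41.4).
Normal n = (W-7→W-8) × (W-7→W-9) = (-9706.5, 1210.2, -13729).
So ∂z/∂E = −n_x/n_z = −0.70701 and ∂z/∂N = −n_y/n_z = 0.08815.
Unit vector along 210° is (sin 210°, cos 210°) = (-0.5000, -0.8660).
Slope in that direction = a·(-0.5000) + b·(-0.8660) = 0.27716.
Apparent dip = arctan|0.27716| = 15.49° (true dip is 35.5°, so apparent ≤ true as expected).

15.49°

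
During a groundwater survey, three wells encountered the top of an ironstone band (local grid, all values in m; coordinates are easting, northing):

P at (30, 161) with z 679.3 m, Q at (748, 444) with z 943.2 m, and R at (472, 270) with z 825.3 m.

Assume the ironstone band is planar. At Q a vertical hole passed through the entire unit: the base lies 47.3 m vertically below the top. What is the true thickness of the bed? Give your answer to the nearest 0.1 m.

Let the plane be z = a·easting + b·northing + c.
Q−P: 718a + 283b = 263.9;  R−P: 442a + 109b = 146.
Solving gives a = 0.26809, b = 0.25234.
|∇z| = √(a²+b²) = 0.36817, so dip δ = arctan(0.36817) = 20.21°.
True thickness = vertical thickness × cos δ = 47.3 × cos 20.21° = 44.4 m.

44.4 m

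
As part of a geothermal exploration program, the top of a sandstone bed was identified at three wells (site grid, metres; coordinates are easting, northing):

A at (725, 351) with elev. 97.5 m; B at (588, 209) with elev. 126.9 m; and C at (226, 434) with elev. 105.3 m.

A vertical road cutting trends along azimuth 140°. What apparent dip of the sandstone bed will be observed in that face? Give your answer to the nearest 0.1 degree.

5.7°

Two edge vectors: A→B = (-137, -142, 29.4), A→C = (-499, 83, 7.8).
Normal n = (A→B) × (A→C) = (-3547.8, -13602, -82229).
So ∂z/∂easting = −n_x/n_z = −0.04315 and ∂z/∂northing = −n_y/n_z = −0.16542.
Unit vector along 140° is (sin 140°, cos 140°) = (0.6428, -0.7660).
Slope in that direction = a·(0.6428) + b·(-0.7660) = 0.09898.
Apparent dip = arctan|0.09898| = 5.7° (true dip is 9.7°, so apparent ≤ true as expected).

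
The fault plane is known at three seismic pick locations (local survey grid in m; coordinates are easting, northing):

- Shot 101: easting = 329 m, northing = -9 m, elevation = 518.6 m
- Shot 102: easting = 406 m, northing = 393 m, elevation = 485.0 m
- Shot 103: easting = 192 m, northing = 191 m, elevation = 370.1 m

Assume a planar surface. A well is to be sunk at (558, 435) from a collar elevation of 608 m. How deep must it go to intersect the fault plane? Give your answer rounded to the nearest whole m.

Two edge vectors: Shot 101→Shot 102 = (77, 402, -33.6), Shot 101→Shot 103 = (-137, 200, -148.5).
Normal n = (Shot 101→Shot 102) × (Shot 101→Shot 103) = (-52977, 16037.7, 70474).
So ∂z/∂easting = −n_x/n_z = 0.75172 and ∂z/∂northing = −n_y/n_z = −0.22757.
Intercept c from Shot 101: 518.6 − 247.32 − 2.05 = 269.23.
At (558, 435): z_contact = 419.5 − 99.0 + 269.23 = 589.7 m.
Depth below ground = 608 − 589.7 = 18 m.

18 m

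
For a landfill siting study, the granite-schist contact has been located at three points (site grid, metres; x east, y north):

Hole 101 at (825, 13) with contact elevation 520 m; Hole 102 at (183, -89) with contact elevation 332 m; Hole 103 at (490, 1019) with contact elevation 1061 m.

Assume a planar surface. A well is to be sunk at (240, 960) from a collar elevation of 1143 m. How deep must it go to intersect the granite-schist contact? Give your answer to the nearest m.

167 m

Let the plane be z = a·x + b·y + c.
Hole 102−Hole 101: −642a − 102b = −188;  Hole 103−Hole 101: −335a + 1006b = 541.
Solving gives a = 0.19697, b = 0.60337.
Then c = 520 − a·825 − b·13 = 349.65.
At (240, 960): z_contact = 47.3 + 579.2 + 349.65 = 976.2 m.
Depth below ground = 1143 − 976.2 = 167 m.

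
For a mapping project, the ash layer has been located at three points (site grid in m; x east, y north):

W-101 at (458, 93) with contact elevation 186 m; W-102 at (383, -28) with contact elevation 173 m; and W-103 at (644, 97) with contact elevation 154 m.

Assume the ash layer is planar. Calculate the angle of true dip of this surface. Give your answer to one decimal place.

Let the plane be z = a·x + b·y + c.
W-102−W-101: −75a − 121b = −13;  W-103−W-101: 186a + 4b = −32.
Solving gives a = −0.17671, b = 0.21697.
Gradient magnitude |∇z| = √(a² + b²) = √(0.03123 + 0.04708) = 0.27982.
True dip = arctan(0.27982) = 15.6°, dipping toward SE (azimuth ≈ 141°).

15.6°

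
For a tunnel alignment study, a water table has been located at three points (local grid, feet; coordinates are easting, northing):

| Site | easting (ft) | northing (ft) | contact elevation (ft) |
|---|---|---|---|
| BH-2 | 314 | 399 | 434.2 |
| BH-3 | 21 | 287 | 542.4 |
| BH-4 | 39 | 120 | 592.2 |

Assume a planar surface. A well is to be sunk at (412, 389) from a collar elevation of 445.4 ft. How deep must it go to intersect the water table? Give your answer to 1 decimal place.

32.0 ft

Two edge vectors: BH-2→BH-3 = (-293, -112, 108.2), BH-2→BH-4 = (-275, -279, 158).
Normal n = (BH-2→BH-3) × (BH-2→BH-4) = (12491.8, 16539, 50947).
So ∂z/∂easting = −n_x/n_z = −0.24519 and ∂z/∂northing = −n_y/n_z = −0.32463.
Intercept c from BH-2: 434.2 + 76.99 + 129.53 = 640.72.
At (412, 389): z_contact = −101.02 − 126.28 + 640.72 = 413.42 ft.
Depth below ground = 445.4 − 413.42 = 32.0 ft.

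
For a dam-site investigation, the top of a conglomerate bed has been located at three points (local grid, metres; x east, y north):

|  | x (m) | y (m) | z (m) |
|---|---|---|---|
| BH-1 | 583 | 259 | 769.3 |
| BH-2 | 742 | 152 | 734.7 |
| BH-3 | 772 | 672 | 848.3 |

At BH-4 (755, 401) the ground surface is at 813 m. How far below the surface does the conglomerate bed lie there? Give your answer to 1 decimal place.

23.8 m

Two edge vectors: BH-1→BH-2 = (159, -107, -34.6), BH-1→BH-3 = (189, 413, 79).
Normal n = (BH-1→BH-2) × (BH-1→BH-3) = (5836.8, -19100.4, 85890).
So ∂z/∂x = −n_x/n_z = −0.06796 and ∂z/∂y = −n_y/n_z = 0.22238.
Intercept c from BH-1: 769.3 + 39.62 − 57.60 = 751.32.
At (755, 401): z_contact = −51.31 + 89.18 + 751.32 = 789.19 m.
Depth below ground = 813 − 789.19 = 23.8 m.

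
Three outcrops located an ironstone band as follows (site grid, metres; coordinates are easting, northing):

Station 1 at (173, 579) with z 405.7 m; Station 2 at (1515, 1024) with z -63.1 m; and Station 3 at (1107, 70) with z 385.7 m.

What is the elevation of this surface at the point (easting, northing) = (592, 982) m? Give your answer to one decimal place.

160.5 m

Two edge vectors: Station 1→Station 2 = (1342, 445, -468.8), Station 1→Station 3 = (934, -509, -20).
Normal n = (Station 1→Station 2) × (Station 1→Station 3) = (-247519.2, -411019.2, -1098708).
So ∂z/∂easting = −n_x/n_z = −0.225282 and ∂z/∂northing = −n_y/n_z = −0.374093.
Intercept c from Station 1: 405.7 + 38.97 + 216.60 = 661.27.
At (592, 982): z = −133.4 − 367.4 + 661.27 = 160.5 m.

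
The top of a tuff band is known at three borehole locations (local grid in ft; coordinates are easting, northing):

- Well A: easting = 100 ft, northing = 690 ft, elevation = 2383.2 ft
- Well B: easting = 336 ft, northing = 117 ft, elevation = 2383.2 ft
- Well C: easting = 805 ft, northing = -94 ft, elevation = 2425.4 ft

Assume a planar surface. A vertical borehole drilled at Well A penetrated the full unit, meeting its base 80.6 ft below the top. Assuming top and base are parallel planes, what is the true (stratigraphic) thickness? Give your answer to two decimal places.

80.03 ft

Two edge vectors: Well A→Well B = (236, -573, 0), Well A→Well C = (705, -784, 42.2).
Normal n = (Well A→Well B) × (Well A→Well C) = (-24180.6, -9959.2, 218941).
So ∂z/∂easting = −n_x/n_z = 0.11044 and ∂z/∂northing = −n_y/n_z = 0.04549.
|∇z| = √(a²+b²) = 0.11944, so dip δ = arctan(0.11944) = 6.81°.
True thickness = vertical thickness × cos δ = 80.6 × cos 6.81° = 80.03 ft.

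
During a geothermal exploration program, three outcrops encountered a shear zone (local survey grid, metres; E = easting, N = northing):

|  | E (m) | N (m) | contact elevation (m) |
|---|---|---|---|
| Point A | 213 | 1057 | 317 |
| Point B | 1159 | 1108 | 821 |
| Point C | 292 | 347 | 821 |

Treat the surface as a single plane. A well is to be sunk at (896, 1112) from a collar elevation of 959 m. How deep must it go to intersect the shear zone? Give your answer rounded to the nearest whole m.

290 m

Let the plane be z = a·E + b·N + c.
Point B−Point A: 946a + 51b = 504;  Point C−Point A: 79a − 710b = 504.
Solving gives a = 0.56763, b = −0.64670.
Then c = 317 − a·213 − b·1057 = 879.66.
At (896, 1112): z_contact = 508.6 − 719.1 + 879.66 = 669.1 m.
Depth below ground = 959 − 669.1 = 290 m.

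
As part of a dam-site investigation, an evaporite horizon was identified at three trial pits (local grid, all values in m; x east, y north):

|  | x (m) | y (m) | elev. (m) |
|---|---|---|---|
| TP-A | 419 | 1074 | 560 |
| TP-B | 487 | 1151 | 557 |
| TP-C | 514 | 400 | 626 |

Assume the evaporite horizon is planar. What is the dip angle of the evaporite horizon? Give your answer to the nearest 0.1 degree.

6.1°

Let the plane be z = a·x + b·y + c.
TP-B−TP-A: 68a + 77b = −3;  TP-C−TP-A: 95a − 674b = 66.
Solving gives a = 0.05758, b = −0.08981.
Gradient magnitude |∇z| = √(a² + b²) = √(0.00332 + 0.00807) = 0.10668.
True dip = arctan(0.10668) = 6.1°, dipping toward NNW (azimuth ≈ 327°).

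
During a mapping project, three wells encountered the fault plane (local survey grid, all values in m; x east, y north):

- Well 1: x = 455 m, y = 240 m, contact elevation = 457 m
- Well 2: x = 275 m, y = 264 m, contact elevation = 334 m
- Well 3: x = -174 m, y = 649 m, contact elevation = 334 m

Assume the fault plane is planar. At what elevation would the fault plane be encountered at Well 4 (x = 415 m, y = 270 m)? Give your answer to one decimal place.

452.9 m

Let the plane be z = a·x + b·y + c.
Well 2−Well 1: −180a + 24b = −123;  Well 3−Well 1: −629a + 409b = −123.
Solving gives a = 0.80916, b = 0.94366.
Then c = 457 − a·455 − b·240 = −137.65.
At (415, 270): z = 335.8 + 254.8 − 137.65 = 452.9 m.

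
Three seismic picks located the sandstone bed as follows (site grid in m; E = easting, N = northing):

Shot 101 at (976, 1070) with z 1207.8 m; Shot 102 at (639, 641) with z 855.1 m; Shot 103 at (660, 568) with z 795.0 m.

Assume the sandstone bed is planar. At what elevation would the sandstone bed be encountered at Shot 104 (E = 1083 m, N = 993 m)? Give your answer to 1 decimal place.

1144.3 m

Two edge vectors: Shot 101→Shot 102 = (-337, -429, -352.7), Shot 101→Shot 103 = (-316, -502, -412.8).
Normal n = (Shot 101→Shot 102) × (Shot 101→Shot 103) = (35.8, -27660.4, 33610).
So ∂z/∂E = −n_x/n_z = −0.001065 and ∂z/∂N = −n_y/n_z = 0.822981.
Intercept c from Shot 101: 1207.8 + 1.04 − 880.59 = 328.25.
At (1083, 993): z = −1.2 + 817.2 + 328.25 = 1144.3 m.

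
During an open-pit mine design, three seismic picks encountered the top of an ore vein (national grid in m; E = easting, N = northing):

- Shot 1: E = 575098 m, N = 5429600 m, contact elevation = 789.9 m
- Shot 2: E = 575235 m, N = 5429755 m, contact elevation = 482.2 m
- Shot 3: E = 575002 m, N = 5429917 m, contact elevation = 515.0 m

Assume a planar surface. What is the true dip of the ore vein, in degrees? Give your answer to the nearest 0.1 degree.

Let the plane be z = a·E + b·N + c.
Shot 2−Shot 1: 137a + 155b = −307.7;  Shot 3−Shot 1: −96a + 317b = −274.9.
Solving gives a = −0.94207, b = −1.15249.
Gradient magnitude |∇z| = √(a² + b²) = √(0.88750 + 1.32823) = 1.48853.
True dip = arctan(1.48853) = 56.1°, dipping toward NE (azimuth ≈ 039°).

56.1°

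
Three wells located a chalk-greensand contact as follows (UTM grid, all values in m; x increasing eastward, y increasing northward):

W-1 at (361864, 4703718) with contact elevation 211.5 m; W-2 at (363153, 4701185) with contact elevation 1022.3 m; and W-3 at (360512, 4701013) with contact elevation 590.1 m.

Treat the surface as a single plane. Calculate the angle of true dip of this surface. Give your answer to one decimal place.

16.2°

Let the plane be z = a·x + b·y + c.
W-2−W-1: 1289a − 2533b = 810.8;  W-3−W-1: −1352a − 2705b = 378.6.
Solving gives a = 0.17858, b = −0.22922.
Gradient magnitude |∇z| = √(a² + b²) = √(0.03189 + 0.05254) = 0.29057.
True dip = arctan(0.29057) = 16.2°, dipping toward NW (azimuth ≈ 322°).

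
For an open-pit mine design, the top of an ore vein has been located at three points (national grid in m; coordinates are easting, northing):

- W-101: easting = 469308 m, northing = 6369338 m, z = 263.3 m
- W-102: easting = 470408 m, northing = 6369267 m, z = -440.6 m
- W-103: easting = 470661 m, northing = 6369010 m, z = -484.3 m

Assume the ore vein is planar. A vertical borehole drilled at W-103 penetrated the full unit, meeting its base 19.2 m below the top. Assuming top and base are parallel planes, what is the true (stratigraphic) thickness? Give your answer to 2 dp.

14.76 m

Let the plane be z = a·easting + b·northing + c.
W-102−W-101: 1100a − 71b = −703.9;  W-103−W-101: 1353a − 328b = −747.6.
Solving gives a = −0.67161, b = −0.49112.
|∇z| = √(a²+b²) = 0.83202, so dip δ = arctan(0.83202) = 39.76°.
True thickness = vertical thickness × cos δ = 19.2 × cos 39.76° = 14.76 m.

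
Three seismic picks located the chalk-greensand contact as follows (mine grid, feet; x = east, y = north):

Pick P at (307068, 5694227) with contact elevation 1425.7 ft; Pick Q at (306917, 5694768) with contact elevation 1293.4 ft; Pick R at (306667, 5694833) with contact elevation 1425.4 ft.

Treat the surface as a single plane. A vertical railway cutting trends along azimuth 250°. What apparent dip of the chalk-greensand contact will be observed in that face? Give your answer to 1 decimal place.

36.6°

Two edge vectors: Pick P→Pick Q = (-151, 541, -132.3), Pick P→Pick R = (-401, 606, -0.3).
Normal n = (Pick P→Pick Q) × (Pick P→Pick R) = (80011.5, 53007, 125435).
So ∂z/∂x = −n_x/n_z = −0.63787 and ∂z/∂y = −n_y/n_z = −0.42259.
Unit vector along 250° is (sin 250°, cos 250°) = (-0.9397, -0.3420).
Slope in that direction = a·(-0.9397) + b·(-0.3420) = 0.74394.
Apparent dip = arctan|0.74394| = 36.6° (true dip is 37.4°, so apparent ≤ true as expected).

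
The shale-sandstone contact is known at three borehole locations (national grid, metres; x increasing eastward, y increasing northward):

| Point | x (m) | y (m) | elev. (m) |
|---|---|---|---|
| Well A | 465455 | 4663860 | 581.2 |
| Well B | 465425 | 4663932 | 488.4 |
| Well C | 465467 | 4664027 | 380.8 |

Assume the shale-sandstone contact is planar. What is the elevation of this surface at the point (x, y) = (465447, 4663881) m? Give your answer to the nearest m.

554 m

Two edge vectors: Well A→Well B = (-30, 72, -92.8), Well A→Well C = (12, 167, -200.4).
Normal n = (Well A→Well B) × (Well A→Well C) = (1068.8, -7125.6, -5874).
So ∂z/∂x = −n_x/n_z = 0.18195438 and ∂z/∂y = −n_y/n_z = −1.21307457.
Intercept c from Well A: 581.2 − 84691.57 + 5657609.94 = 5573499.57.
At (465447, 4663881): z = 84690.1 − 5657635.4 + 5573499.57 = 554.3 m.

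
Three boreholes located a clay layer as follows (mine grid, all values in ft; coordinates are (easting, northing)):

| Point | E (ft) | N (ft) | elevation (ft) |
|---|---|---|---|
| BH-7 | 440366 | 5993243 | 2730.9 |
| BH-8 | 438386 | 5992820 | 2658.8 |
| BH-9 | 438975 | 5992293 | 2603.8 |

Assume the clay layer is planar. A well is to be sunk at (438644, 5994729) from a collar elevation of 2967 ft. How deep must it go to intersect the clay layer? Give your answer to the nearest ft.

82 ft

Two edge vectors: BH-7→BH-8 = (-1980, -423, -72.1), BH-7→BH-9 = (-1391, -950, -127.1).
Normal n = (BH-7→BH-8) × (BH-7→BH-9) = (-14731.7, -151366.9, 1292607).
So ∂z/∂E = −n_x/n_z = 0.01139689 and ∂z/∂N = −n_y/n_z = 0.11710203.
Intercept c from BH-7: 2730.9 − 5018.80 − 701820.90 = −704108.81.
At (438644, 5994729): z_contact = 4999.2 + 701994.9 − 704108.81 = 2885.3 ft.
Depth below ground = 2967 − 2885.3 = 82 ft.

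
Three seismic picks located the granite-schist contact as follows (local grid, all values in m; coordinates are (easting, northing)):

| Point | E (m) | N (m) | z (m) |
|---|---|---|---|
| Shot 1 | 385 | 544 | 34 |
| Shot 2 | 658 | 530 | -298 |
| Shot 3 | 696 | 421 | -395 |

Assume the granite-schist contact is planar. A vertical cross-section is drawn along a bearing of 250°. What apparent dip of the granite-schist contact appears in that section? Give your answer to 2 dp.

Two edge vectors: Shot 1→Shot 2 = (273, -14, -332), Shot 1→Shot 3 = (311, -123, -429).
Normal n = (Shot 1→Shot 2) × (Shot 1→Shot 3) = (-34830, 13865, -29225).
So ∂z/∂E = −n_x/n_z = −1.19179 and ∂z/∂N = −n_y/n_z = 0.47442.
Unit vector along 250° is (sin 250°, cos 250°) = (-0.9397, -0.3420).
Slope in that direction = a·(-0.9397) + b·(-0.3420) = 0.95765.
Apparent dip = arctan|0.95765| = 43.76° (true dip is 52.1°, so apparent ≤ true as expected).

43.76°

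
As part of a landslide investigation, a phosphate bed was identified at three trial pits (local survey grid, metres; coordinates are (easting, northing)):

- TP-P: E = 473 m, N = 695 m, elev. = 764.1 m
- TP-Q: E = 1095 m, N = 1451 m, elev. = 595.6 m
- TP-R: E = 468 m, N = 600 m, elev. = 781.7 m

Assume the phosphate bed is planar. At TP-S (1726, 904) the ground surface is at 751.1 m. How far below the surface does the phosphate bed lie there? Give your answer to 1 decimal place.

Let the plane be z = a·E + b·N + c.
TP-Q−TP-P: 622a + 756b = −168.5;  TP-R−TP-P: −5a − 95b = 17.6.
Solving gives a = −0.048850, b = −0.182692.
Then c = 764.1 − a·473 − b·695 = 914.18.
At (1726, 904): z_contact = −84.32 − 165.15 + 914.18 = 664.71 m.
Depth below ground = 751.1 − 664.71 = 86.4 m.

86.4 m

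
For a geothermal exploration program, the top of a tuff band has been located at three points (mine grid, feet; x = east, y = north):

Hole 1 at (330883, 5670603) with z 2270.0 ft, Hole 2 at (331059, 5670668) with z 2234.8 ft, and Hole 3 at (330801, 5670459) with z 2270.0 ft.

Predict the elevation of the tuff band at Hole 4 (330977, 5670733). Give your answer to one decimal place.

Two edge vectors: Hole 1→Hole 2 = (176, 65, -35.2), Hole 1→Hole 3 = (-82, -144, 0).
Normal n = (Hole 1→Hole 2) × (Hole 1→Hole 3) = (-5068.8, 2886.4, -20014).
So ∂z/∂x = −n_x/n_z = −0.253262716 and ∂z/∂y = −n_y/n_z = 0.144219047.
Intercept c from Hole 1: 2270 + 83800.33 − 817808.96 = −731738.63.
At (330977, 5670733): z = −83824.1 + 817827.7 − 731738.63 = 2264.9 ft.

2264.9 ft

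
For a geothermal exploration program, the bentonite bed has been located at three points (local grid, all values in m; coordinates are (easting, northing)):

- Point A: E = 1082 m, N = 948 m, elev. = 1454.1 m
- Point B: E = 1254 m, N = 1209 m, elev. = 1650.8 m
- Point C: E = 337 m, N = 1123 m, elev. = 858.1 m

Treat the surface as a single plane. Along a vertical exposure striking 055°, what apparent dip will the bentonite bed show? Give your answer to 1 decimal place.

Two edge vectors: Point A→Point B = (172, 261, 196.7), Point A→Point C = (-745, 175, -596).
Normal n = (Point A→Point B) × (Point A→Point C) = (-189978.5, -44029.5, 224545).
So ∂z/∂E = −n_x/n_z = 0.84606 and ∂z/∂N = −n_y/n_z = 0.19608.
Unit vector along 055° is (sin 55°, cos 55°) = (0.8192, 0.5736).
Slope in that direction = a·(0.8192) + b·(0.5736) = 0.80552.
Apparent dip = arctan|0.80552| = 38.9° (true dip is 41.0°, so apparent ≤ true as expected).

38.9°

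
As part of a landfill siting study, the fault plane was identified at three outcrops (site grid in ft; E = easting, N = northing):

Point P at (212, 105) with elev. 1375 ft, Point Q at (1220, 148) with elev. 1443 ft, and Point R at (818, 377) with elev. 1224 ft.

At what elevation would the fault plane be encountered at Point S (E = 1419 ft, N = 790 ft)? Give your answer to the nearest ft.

963 ft

Two edge vectors: Point P→Point Q = (1008, 43, 68), Point P→Point R = (606, 272, -151).
Normal n = (Point P→Point Q) × (Point P→Point R) = (-24989, 193416, 248118).
So ∂z/∂E = −n_x/n_z = 0.10071 and ∂z/∂N = −n_y/n_z = −0.77953.
Intercept c from Point P: 1375 − 21.35 + 81.85 = 1435.50.
At (1419, 790): z = 142.9 − 615.8 + 1435.50 = 962.6 ft.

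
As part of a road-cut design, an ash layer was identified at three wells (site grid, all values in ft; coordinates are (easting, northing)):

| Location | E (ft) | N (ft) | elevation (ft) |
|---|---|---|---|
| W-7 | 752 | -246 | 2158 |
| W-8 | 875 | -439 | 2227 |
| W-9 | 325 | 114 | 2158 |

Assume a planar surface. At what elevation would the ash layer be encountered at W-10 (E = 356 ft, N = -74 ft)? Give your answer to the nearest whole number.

Let the plane be z = a·E + b·N + c.
W-8−W-7: 123a − 193b = 69;  W-9−W-7: −427a + 360b = 0.
Solving gives a = −0.65144, b = −0.77268.
Then c = 2158 − a·752 − b·-246 = 2457.80.
At (356, -74): z = −231.9 + 57.2 + 2457.80 = 2283.1 ft.

2283 ft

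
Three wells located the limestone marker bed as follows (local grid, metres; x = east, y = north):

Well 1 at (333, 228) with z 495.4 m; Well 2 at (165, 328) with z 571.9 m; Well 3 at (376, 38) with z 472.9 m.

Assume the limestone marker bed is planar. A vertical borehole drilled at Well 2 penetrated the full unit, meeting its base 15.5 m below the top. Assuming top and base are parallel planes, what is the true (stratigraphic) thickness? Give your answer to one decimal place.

14.2 m

Let the plane be z = a·x + b·y + c.
Well 2−Well 1: −168a + 100b = 76.5;  Well 3−Well 1: 43a − 190b = −22.5.
Solving gives a = −0.44479, b = 0.01776.
|∇z| = √(a²+b²) = 0.44514, so dip δ = arctan(0.44514) = 24.00°.
True thickness = vertical thickness × cos δ = 15.5 × cos 24.00° = 14.2 m.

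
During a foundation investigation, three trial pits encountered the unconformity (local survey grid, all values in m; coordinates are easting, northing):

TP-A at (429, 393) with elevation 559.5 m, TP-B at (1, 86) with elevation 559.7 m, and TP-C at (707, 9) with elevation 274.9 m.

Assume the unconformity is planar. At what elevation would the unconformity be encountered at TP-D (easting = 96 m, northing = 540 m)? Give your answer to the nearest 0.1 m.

Two edge vectors: TP-A→TP-B = (-428, -307, 0.2), TP-A→TP-C = (278, -384, -284.6).
Normal n = (TP-A→TP-B) × (TP-A→TP-C) = (87449, -121753.2, 249698).
So ∂z/∂easting = −n_x/n_z = −0.35022 and ∂z/∂northing = −n_y/n_z = 0.48760.
Intercept c from TP-A: 559.5 + 150.24 − 191.63 = 518.12.
At (96, 540): z = −33.6 + 263.3 + 518.12 = 747.8 m.

747.8 m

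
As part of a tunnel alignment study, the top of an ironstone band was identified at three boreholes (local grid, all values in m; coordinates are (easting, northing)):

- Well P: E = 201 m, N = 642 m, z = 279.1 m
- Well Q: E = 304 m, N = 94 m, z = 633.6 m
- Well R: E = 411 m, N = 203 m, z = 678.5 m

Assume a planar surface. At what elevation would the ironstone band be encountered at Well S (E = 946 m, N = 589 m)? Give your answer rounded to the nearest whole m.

Two edge vectors: Well P→Well Q = (103, -548, 354.5), Well P→Well R = (210, -439, 399.4).
Normal n = (Well P→Well Q) × (Well P→Well R) = (-63245.7, 33306.8, 69863).
So ∂z/∂E = −n_x/n_z = 0.90528 and ∂z/∂N = −n_y/n_z = −0.47674.
Intercept c from Well P: 279.1 − 181.96 + 306.07 = 403.21.
At (946, 589): z = 856.4 − 280.8 + 403.21 = 978.8 m.

979 m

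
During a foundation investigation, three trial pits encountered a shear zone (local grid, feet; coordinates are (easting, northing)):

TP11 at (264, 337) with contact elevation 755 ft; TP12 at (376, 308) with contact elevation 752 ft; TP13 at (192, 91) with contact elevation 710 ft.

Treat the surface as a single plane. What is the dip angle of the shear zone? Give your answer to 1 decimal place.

Two edge vectors: TP11→TP12 = (112, -29, -3), TP11→TP13 = (-72, -246, -45).
Normal n = (TP11→TP12) × (TP11→TP13) = (567, 5256, -29640).
So ∂z/∂E = −n_x/n_z = 0.01913 and ∂z/∂N = −n_y/n_z = 0.17733.
Gradient magnitude |∇z| = √(a² + b²) = √(0.00037 + 0.03145) = 0.17836.
True dip = arctan(0.17836) = 10.1°, dipping toward S (azimuth ≈ 186°).

10.1°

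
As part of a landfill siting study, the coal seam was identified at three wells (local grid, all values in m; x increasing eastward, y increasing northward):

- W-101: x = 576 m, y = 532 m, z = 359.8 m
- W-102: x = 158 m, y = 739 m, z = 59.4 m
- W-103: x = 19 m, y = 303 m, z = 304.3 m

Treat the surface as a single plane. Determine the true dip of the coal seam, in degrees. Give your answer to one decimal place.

38.0°

Two edge vectors: W-101→W-102 = (-418, 207, -300.4), W-101→W-103 = (-557, -229, -55.5).
Normal n = (W-101→W-102) × (W-101→W-103) = (-80280.1, 144123.8, 211021).
So ∂z/∂x = −n_x/n_z = 0.38044 and ∂z/∂y = −n_y/n_z = −0.68298.
Gradient magnitude |∇z| = √(a² + b²) = √(0.14473 + 0.46647) = 0.78179.
True dip = arctan(0.78179) = 38.0°, dipping toward NNW (azimuth ≈ 331°).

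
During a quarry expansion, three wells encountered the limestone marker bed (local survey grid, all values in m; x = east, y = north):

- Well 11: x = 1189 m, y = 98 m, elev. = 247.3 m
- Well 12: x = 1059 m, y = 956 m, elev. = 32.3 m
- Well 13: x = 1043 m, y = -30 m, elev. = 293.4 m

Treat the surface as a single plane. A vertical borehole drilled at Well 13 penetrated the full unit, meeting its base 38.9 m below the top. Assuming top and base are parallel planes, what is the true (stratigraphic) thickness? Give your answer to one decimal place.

37.5 m

Let the plane be z = a·x + b·y + c.
Well 12−Well 11: −130a + 858b = −215;  Well 13−Well 11: −146a − 128b = 46.1.
Solving gives a = −0.08480, b = −0.26343.
|∇z| = √(a²+b²) = 0.27674, so dip δ = arctan(0.27674) = 15.47°.
True thickness = vertical thickness × cos δ = 38.9 × cos 15.47° = 37.5 m.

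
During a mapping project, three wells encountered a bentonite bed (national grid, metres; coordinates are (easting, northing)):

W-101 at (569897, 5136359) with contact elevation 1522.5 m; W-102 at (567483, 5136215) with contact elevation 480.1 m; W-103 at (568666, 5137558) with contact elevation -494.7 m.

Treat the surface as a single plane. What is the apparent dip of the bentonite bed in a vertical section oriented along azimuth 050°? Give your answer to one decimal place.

Two edge vectors: W-101→W-102 = (-2414, -144, -1042.4), W-101→W-103 = (-1231, 1199, -2017.2).
Normal n = (W-101→W-102) × (W-101→W-103) = (1540314.4, -3586326.4, -3071650).
So ∂z/∂E = −n_x/n_z = 0.50146 and ∂z/∂N = −n_y/n_z = −1.16756.
Unit vector along 050° is (sin 50°, cos 50°) = (0.7660, 0.6428).
Slope in that direction = a·(0.7660) + b·(0.6428) = −0.36635.
Apparent dip = arctan|0.36635| = 20.1° (true dip is 51.8°, so apparent ≤ true as expected).

20.1°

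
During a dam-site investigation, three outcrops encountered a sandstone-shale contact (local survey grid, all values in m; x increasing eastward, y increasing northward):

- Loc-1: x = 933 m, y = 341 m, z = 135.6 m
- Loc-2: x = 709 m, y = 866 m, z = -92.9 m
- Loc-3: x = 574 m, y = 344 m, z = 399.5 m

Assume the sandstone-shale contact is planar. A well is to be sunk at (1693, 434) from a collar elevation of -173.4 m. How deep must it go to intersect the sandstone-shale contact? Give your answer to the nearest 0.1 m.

324.3 m

Two edge vectors: Loc-1→Loc-2 = (-224, 525, -228.5), Loc-1→Loc-3 = (-359, 3, 263.9).
Normal n = (Loc-1→Loc-2) × (Loc-1→Loc-3) = (139233, 141145.1, 187803).
So ∂z/∂x = −n_x/n_z = −0.741378 and ∂z/∂y = −n_y/n_z = −0.751559.
Intercept c from Loc-1: 135.6 + 691.71 + 256.28 = 1083.59.
At (1693, 434): z_contact = −1255.15 − 326.18 + 1083.59 = -497.74 m.
Depth below ground = -173.4 − (-497.74) = 324.3 m.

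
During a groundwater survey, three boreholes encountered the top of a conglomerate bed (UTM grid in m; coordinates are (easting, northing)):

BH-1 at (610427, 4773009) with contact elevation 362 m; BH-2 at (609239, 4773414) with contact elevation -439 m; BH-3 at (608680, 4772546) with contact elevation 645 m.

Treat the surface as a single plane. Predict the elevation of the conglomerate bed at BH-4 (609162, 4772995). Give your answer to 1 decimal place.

Two edge vectors: BH-1→BH-2 = (-1188, 405, -801), BH-1→BH-3 = (-1747, -463, 283).
Normal n = (BH-1→BH-2) × (BH-1→BH-3) = (-256248, 1735551, 1257579).
So ∂z/∂E = −n_x/n_z = 0.203762945 and ∂z/∂N = −n_y/n_z = −1.380073141.
Intercept c from BH-1: 362 − 124382.40 + 6587101.52 = 6463081.12.
At (609162, 4772995): z = 124124.6 − 6587082.2 + 6463081.12 = 123.6 m.

123.6 m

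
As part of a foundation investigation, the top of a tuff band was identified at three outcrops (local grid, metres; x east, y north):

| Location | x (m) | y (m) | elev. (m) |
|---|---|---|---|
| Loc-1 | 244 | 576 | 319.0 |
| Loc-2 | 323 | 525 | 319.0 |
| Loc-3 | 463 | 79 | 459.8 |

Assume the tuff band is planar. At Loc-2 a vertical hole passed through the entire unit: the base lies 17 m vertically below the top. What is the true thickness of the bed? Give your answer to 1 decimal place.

Two edge vectors: Loc-1→Loc-2 = (79, -51, 0), Loc-1→Loc-3 = (219, -497, 140.8).
Normal n = (Loc-1→Loc-2) × (Loc-1→Loc-3) = (-7180.8, -11123.2, -28094).
So ∂z/∂x = −n_x/n_z = −0.25560 and ∂z/∂y = −n_y/n_z = −0.39593.
|∇z| = √(a²+b²) = 0.47126, so dip δ = arctan(0.47126) = 25.23°.
True thickness = vertical thickness × cos δ = 17 × cos 25.23° = 15.4 m.

15.4 m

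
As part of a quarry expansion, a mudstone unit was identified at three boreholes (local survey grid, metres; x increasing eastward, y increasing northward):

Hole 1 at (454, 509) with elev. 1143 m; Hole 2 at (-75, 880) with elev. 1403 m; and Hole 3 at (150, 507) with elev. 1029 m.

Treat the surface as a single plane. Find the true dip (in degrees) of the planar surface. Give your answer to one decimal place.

Let the plane be z = a·x + b·y + c.
Hole 2−Hole 1: −529a + 371b = 260;  Hole 3−Hole 1: −304a − 2b = −114.
Solving gives a = 0.36695, b = 1.22403.
Gradient magnitude |∇z| = √(a² + b²) = √(0.13465 + 1.49825) = 1.27785.
True dip = arctan(1.27785) = 52.0°, dipping toward SSW (azimuth ≈ 197°).

52.0°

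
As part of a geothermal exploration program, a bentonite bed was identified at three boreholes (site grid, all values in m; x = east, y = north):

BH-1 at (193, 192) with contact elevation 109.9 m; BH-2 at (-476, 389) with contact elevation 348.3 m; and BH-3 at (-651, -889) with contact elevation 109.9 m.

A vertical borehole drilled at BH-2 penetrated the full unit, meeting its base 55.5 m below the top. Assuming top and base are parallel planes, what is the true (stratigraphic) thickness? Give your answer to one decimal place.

52.1 m

Two edge vectors: BH-1→BH-2 = (-669, 197, 238.4), BH-1→BH-3 = (-844, -1081, 0).
Normal n = (BH-1→BH-2) × (BH-1→BH-3) = (257710.4, -201209.6, 889457).
So ∂z/∂x = −n_x/n_z = −0.28974 and ∂z/∂y = −n_y/n_z = 0.22622.
|∇z| = √(a²+b²) = 0.36759, so dip δ = arctan(0.36759) = 20.18°.
True thickness = vertical thickness × cos δ = 55.5 × cos 20.18° = 52.1 m.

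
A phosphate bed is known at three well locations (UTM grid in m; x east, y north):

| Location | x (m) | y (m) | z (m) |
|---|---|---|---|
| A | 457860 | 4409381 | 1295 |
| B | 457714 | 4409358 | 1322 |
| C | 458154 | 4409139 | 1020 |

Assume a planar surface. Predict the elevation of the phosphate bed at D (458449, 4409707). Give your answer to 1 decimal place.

1364.5 m

Let the plane be z = a·x + b·y + c.
B−A: −146a − 23b = 27;  C−A: 294a − 242b = −275.
Solving gives a = −0.305482967, b = 0.765239702.
Then c = 1295 − a·457860 − b·4409381 = −3233069.97.
At (458449, 4409707): z = −140048.4 + 3374482.9 − 3233069.97 = 1364.5 m.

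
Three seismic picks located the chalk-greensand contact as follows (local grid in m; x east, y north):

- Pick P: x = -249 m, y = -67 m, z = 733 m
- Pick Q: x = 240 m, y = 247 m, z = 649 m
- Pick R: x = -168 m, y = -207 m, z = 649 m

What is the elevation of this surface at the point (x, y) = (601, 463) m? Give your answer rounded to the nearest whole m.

Two edge vectors: Pick P→Pick Q = (489, 314, -84), Pick P→Pick R = (81, -140, -84).
Normal n = (Pick P→Pick Q) × (Pick P→Pick R) = (-38136, 34272, -93894).
So ∂z/∂x = −n_x/n_z = −0.40616 and ∂z/∂y = −n_y/n_z = 0.36501.
Intercept c from Pick P: 733 − 101.13 + 24.46 = 656.32.
At (601, 463): z = −244.1 + 169.0 + 656.32 = 581.2 m.

581 m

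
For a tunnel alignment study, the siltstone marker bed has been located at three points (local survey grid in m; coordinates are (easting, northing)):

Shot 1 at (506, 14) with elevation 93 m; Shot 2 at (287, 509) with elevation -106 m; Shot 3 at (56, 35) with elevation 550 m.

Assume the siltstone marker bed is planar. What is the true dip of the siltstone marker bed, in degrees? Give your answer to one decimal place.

53.8°

Let the plane be z = a·E + b·N + c.
Shot 2−Shot 1: −219a + 495b = −199;  Shot 3−Shot 1: −450a + 21b = 457.
Solving gives a = −1.05612, b = −0.86927.
Gradient magnitude |∇z| = √(a² + b²) = √(1.11539 + 0.75564) = 1.36786.
True dip = arctan(1.36786) = 53.8°, dipping toward NE (azimuth ≈ 051°).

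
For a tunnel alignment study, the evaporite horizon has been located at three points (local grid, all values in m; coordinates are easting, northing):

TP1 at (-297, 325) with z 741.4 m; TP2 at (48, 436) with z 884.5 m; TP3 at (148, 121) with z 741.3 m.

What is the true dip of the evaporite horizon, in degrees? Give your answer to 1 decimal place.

Two edge vectors: TP1→TP2 = (345, 111, 143.1), TP1→TP3 = (445, -204, -0.1).
Normal n = (TP1→TP2) × (TP1→TP3) = (29181.3, 63714, -119775).
So ∂z/∂easting = −n_x/n_z = 0.24363 and ∂z/∂northing = −n_y/n_z = 0.53195.
Gradient magnitude |∇z| = √(a² + b²) = √(0.05936 + 0.28297) = 0.58509.
True dip = arctan(0.58509) = 30.3°, dipping toward SSW (azimuth ≈ 205°).

30.3°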